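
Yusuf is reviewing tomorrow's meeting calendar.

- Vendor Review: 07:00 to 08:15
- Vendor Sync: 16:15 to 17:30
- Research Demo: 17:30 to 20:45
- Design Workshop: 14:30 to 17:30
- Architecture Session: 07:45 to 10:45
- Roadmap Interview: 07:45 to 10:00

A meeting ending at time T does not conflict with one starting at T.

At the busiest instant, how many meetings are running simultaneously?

3

Walk through starts and ends in time order (an end at T is processed before a start at T):
07:00 start Vendor Review → 1
07:45 start Architecture Session → 2
07:45 start Roadmap Interview → 3
08:15 end Vendor Review → 2
10:00 end Roadmap Interview → 1
10:45 end Architecture Session → 0
14:30 start Design Workshop → 1
16:15 start Vendor Sync → 2
17:30 end Design Workshop → 1
17:30 end Vendor Sync → 0
17:30 start Research Demo → 1
20:45 end Research Demo → 0
Peak is 3, at 07:45 (Architecture Session, Roadmap Interview, Vendor Review).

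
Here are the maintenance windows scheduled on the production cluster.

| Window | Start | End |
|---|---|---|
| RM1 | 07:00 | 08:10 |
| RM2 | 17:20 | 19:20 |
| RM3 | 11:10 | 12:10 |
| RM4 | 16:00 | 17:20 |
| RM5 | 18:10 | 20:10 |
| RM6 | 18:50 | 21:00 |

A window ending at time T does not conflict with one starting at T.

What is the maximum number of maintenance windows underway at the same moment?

Sweep the timeline, counting +1 at each start and −1 at each end (ends before starts at a tie):
07:00 start RM1 → 1
08:10 end RM1 → 0
11:10 start RM3 → 1
12:10 end RM3 → 0
16:00 start RM4 → 1
17:20 end RM4 → 0
17:20 start RM2 → 1
18:10 start RM5 → 2
18:50 start RM6 → 3
19:20 end RM2 → 2
20:10 end RM5 → 1
21:00 end RM6 → 0
Peak is 3, at 18:50 (RM2, RM5, RM6).

3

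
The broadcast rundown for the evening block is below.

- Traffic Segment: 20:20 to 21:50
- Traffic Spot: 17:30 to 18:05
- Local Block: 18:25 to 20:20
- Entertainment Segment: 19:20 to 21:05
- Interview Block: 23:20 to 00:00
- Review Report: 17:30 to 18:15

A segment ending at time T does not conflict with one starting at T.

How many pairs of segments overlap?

3

Sorted by start: Review Report, Traffic Spot, Local Block, Entertainment Segment, Traffic Segment, Interview Block.
Traffic Spot starts before Review Report ends → Review Report and Traffic Spot overlap.
Local Block starts after Review Report ends, so nothing later overlaps Review Report either.
Local Block starts after Traffic Spot ends, so nothing later overlaps Traffic Spot either.
Entertainment Segment starts before Local Block ends → Local Block and Entertainment Segment overlap.
Traffic Segment starts exactly when Local Block ends (back-to-back, no overlap), so nothing later overlaps Local Block either.
Traffic Segment starts before Entertainment Segment ends → Entertainment Segment and Traffic Segment overlap.
Interview Block starts after Entertainment Segment ends.
Interview Block starts after Traffic Segment ends.
Overlapping pairs: Entertainment Segment & Local Block, Entertainment Segment & Traffic Segment, Review Report & Traffic Spot — 3 in total.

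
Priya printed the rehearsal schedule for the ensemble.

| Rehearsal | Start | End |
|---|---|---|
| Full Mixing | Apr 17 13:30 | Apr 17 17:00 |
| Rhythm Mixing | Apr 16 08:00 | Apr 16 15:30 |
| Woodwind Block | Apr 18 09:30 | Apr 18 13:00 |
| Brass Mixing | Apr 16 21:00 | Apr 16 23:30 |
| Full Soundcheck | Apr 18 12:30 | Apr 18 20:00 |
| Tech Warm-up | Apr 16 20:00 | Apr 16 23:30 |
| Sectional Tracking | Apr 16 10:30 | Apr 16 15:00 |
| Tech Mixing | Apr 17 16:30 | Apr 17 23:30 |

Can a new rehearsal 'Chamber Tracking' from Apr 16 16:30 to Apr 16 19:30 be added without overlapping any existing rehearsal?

Yes — the slot is free

Rhythm Mixing: ends Apr 16 15:30 at or before Chamber Tracking starts Apr 16 16:30 → clear.
Sectional Tracking: ends Apr 16 15:00 at or before Chamber Tracking starts Apr 16 16:30 → clear.
Tech Warm-up: starts Apr 16 20:00 at or after Chamber Tracking ends Apr 16 19:30 → clear.
Brass Mixing: starts Apr 16 21:00 at or after Chamber Tracking ends Apr 16 19:30 → clear.
Full Mixing: starts Apr 17 13:30 at or after Chamber Tracking ends Apr 16 19:30 → clear.
Tech Mixing: starts Apr 17 16:30 at or after Chamber Tracking ends Apr 16 19:30 → clear.
Woodwind Block: starts Apr 18 09:30 at or after Chamber Tracking ends Apr 16 19:30 → clear.
Full Soundcheck: starts Apr 18 12:30 at or after Chamber Tracking ends Apr 16 19:30 → clear.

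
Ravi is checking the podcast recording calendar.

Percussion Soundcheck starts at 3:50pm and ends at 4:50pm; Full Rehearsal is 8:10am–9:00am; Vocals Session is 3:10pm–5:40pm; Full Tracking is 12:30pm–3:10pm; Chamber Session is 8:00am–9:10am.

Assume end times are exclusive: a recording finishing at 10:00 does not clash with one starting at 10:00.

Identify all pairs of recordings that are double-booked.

Chamber Session & Full Rehearsal, Percussion Soundcheck & Vocals Session

Sorted by start: Chamber Session, Full Rehearsal, Full Tracking, Vocals Session, Percussion Soundcheck.
Full Rehearsal starts before Chamber Session ends → Chamber Session and Full Rehearsal overlap.
Full Tracking starts after Chamber Session ends, so Chamber Session has no further overlaps.
Full Tracking starts after Full Rehearsal ends, so Full Rehearsal has no further overlaps.
Vocals Session starts exactly when Full Tracking ends (back-to-back, no overlap), so Full Tracking has no further overlaps.
Percussion Soundcheck starts before Vocals Session ends → Vocals Session and Percussion Soundcheck overlap.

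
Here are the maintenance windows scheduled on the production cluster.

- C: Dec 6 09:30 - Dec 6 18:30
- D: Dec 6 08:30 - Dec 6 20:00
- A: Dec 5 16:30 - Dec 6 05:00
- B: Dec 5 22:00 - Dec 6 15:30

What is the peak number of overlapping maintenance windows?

3

Sweep the timeline, counting +1 at each start and −1 at each end (ends before starts at a tie):
Dec 5 16:30 start A → 1
Dec 5 22:00 start B → 2
Dec 6 05:00 end A → 1
Dec 6 08:30 start D → 2
Dec 6 09:30 start C → 3
Dec 6 15:30 end B → 2
Dec 6 18:30 end C → 1
Dec 6 20:00 end D → 0
Peak is 3, at Dec 6 09:30 (B, C, D).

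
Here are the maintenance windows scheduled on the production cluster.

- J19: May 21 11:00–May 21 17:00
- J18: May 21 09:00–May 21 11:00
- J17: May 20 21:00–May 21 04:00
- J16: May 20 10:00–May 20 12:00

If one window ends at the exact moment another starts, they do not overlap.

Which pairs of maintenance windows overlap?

none

Sorted by start: J16, J17, J18, J19.
J17 starts after J16 ends, so nothing later overlaps J16 either.
J18 starts after J17 ends, so nothing later overlaps J17 either.
J19 starts exactly when J18 ends (back-to-back, no overlap).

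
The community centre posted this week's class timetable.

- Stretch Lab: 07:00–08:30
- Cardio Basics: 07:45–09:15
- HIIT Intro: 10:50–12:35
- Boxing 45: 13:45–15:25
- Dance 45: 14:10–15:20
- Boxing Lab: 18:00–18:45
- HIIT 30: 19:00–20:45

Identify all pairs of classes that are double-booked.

Boxing 45 & Dance 45, Cardio Basics & Stretch Lab

Check each pair: they overlap iff neither finishes before the other starts.
Sorted by start: Stretch Lab, Cardio Basics, HIIT Intro, Boxing 45, Dance 45, Boxing Lab, HIIT 30.
Cardio Basics starts before Stretch Lab ends → Stretch Lab and Cardio Basics overlap.
HIIT Intro starts after Stretch Lab ends — done with Stretch Lab.
HIIT Intro starts after Cardio Basics ends — done with Cardio Basics.
Boxing 45 starts after HIIT Intro ends — done with HIIT Intro.
Dance 45 starts before Boxing 45 ends → Boxing 45 and Dance 45 overlap.
Boxing Lab starts after Boxing 45 ends — done with Boxing 45.
Boxing Lab starts after Dance 45 ends — done with Dance 45.
HIIT 30 starts after Boxing Lab ends.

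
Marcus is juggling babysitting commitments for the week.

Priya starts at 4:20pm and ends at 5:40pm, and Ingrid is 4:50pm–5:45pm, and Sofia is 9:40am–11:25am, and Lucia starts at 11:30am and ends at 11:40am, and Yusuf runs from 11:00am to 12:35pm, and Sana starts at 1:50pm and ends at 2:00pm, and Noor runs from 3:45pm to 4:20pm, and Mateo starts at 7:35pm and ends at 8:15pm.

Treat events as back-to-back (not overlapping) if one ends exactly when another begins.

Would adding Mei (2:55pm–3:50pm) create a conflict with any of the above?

Yes — it overlaps Noor

Sofia: ends 11:25am at or before Mei starts 2:55pm → clear.
Yusuf: ends 12:35pm at or before Mei starts 2:55pm → clear.
Lucia: ends 11:40am at or before Mei starts 2:55pm → clear.
Sana: ends 2:00pm at or before Mei starts 2:55pm → clear.
Noor: starts 3:45pm before Mei ends 3:50pm, and ends 4:20pm after Mei starts 2:55pm → overlap.
Priya: starts 4:20pm at or after Mei ends 3:50pm → clear.
Ingrid: starts 4:50pm at or after Mei ends 3:50pm → clear.
Mateo: starts 7:35pm at or after Mei ends 3:50pm → clear.
Mei overlaps Noor.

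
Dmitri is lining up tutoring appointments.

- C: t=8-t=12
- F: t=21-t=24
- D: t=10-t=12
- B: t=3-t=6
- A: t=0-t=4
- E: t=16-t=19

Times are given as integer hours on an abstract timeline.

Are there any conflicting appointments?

Sorted by start: A, B, C, D, E, F.
B starts before A ends → A and B overlap.
That's a conflict, so the schedule is not conflict-free.

Yes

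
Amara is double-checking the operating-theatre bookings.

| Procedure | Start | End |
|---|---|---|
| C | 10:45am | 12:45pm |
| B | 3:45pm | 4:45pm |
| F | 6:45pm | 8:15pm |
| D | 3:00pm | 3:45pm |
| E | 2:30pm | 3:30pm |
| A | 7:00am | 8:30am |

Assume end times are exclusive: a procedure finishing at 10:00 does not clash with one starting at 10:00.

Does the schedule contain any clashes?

Sorted by start: A, C, E, D, B, F.
C starts after A ends, so nothing later overlaps A either.
E starts after C ends, so nothing later overlaps C either.
D starts before E ends → E and D overlap.
That's a conflict, so the schedule is not conflict-free.

Yes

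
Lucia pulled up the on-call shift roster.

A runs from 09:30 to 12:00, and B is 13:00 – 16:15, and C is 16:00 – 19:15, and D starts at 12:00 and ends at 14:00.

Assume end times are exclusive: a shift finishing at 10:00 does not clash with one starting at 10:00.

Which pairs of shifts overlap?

B & C, B & D

Check each pair: they overlap iff neither finishes before the other starts.
Sorted by start: A, D, B, C.
D starts exactly when A ends (back-to-back, no overlap), so nothing later overlaps A either.
B starts before D ends → D and B overlap.
C starts after D ends.
C starts before B ends → B and C overlap.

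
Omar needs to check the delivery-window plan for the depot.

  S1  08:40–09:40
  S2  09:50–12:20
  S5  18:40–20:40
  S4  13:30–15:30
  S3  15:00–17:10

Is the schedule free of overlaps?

Sorted by start: S1, S2, S4, S3, S5.
S2 starts after S1 ends — done with S1.
S4 starts after S2 ends — done with S2.
S3 starts before S4 ends → S4 and S3 overlap.
That's a conflict, so the schedule is not conflict-free.

No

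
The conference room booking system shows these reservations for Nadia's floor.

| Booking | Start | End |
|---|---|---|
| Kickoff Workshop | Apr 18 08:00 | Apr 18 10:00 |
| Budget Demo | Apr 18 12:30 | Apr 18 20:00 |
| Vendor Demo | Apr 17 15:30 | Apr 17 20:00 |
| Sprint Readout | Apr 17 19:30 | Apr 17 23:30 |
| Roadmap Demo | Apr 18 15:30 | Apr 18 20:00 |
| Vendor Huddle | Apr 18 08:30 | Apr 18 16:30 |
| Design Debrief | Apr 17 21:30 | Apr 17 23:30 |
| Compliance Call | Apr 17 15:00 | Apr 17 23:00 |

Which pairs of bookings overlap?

Budget Demo & Roadmap Demo, Budget Demo & Vendor Huddle, Compliance Call & Design Debrief, Compliance Call & Sprint Readout, Compliance Call & Vendor Demo, Design Debrief & Sprint Readout, Kickoff Workshop & Vendor Huddle, Roadmap Demo & Vendor Huddle, Sprint Readout & Vendor Demo

Sorted by start: Compliance Call, Vendor Demo, Sprint Readout, Design Debrief, Kickoff Workshop, Vendor Huddle, Budget Demo, Roadmap Demo.
Vendor Demo starts before Compliance Call ends → Compliance Call and Vendor Demo overlap.
Sprint Readout starts before Compliance Call ends → Compliance Call and Sprint Readout overlap.
Design Debrief starts before Compliance Call ends → Compliance Call and Design Debrief overlap.
Kickoff Workshop starts after Compliance Call ends, so Compliance Call has no further overlaps.
Sprint Readout starts before Vendor Demo ends → Vendor Demo and Sprint Readout overlap.
Design Debrief starts after Vendor Demo ends, so Vendor Demo has no further overlaps.
Design Debrief starts before Sprint Readout ends → Sprint Readout and Design Debrief overlap.
Kickoff Workshop starts after Sprint Readout ends, so Sprint Readout has no further overlaps.
Kickoff Workshop starts after Design Debrief ends, so Design Debrief has no further overlaps.
Vendor Huddle starts before Kickoff Workshop ends → Kickoff Workshop and Vendor Huddle overlap.
Budget Demo starts after Kickoff Workshop ends, so Kickoff Workshop has no further overlaps.
Budget Demo starts before Vendor Huddle ends → Vendor Huddle and Budget Demo overlap.
Roadmap Demo starts before Vendor Huddle ends → Vendor Huddle and Roadmap Demo overlap.
Roadmap Demo starts before Budget Demo ends → Budget Demo and Roadmap Demo overlap.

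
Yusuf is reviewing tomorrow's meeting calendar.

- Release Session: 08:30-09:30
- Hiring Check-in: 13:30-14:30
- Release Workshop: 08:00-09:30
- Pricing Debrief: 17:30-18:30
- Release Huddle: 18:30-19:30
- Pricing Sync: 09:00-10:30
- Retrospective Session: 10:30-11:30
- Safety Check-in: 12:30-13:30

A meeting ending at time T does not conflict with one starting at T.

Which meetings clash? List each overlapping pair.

Sorted by start: Release Workshop, Release Session, Pricing Sync, Retrospective Session, Safety Check-in, Hiring Check-in, Pricing Debrief, Release Huddle.
Release Session starts before Release Workshop ends → Release Workshop and Release Session overlap.
Pricing Sync starts before Release Workshop ends → Release Workshop and Pricing Sync overlap.
Retrospective Session starts after Release Workshop ends, so Release Workshop has no further overlaps.
Pricing Sync starts before Release Session ends → Release Session and Pricing Sync overlap.
Retrospective Session starts after Release Session ends, so Release Session has no further overlaps.
Retrospective Session starts exactly when Pricing Sync ends (back-to-back, no overlap), so Pricing Sync has no further overlaps.
Safety Check-in starts after Retrospective Session ends, so Retrospective Session has no further overlaps.
Hiring Check-in starts exactly when Safety Check-in ends (back-to-back, no overlap), so Safety Check-in has no further overlaps.
Pricing Debrief starts after Hiring Check-in ends, so Hiring Check-in has no further overlaps.
Release Huddle starts exactly when Pricing Debrief ends (back-to-back, no overlap).

Pricing Sync & Release Session, Pricing Sync & Release Workshop, Release Session & Release Workshop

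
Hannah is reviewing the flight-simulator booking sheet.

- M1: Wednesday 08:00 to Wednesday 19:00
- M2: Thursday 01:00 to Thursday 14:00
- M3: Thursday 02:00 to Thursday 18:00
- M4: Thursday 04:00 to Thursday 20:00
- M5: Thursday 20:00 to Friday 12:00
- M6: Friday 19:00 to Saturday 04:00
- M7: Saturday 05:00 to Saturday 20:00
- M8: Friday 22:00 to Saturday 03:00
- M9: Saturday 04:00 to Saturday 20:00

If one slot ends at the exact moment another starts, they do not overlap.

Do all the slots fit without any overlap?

No

Sorted by start: M1, M2, M3, M4, M5, M6, M8, M9, M7.
M2 starts after M1 ends; M1 is clear from here.
M3 starts before M2 ends → M2 and M3 overlap.
That's a conflict, so the schedule is not conflict-free.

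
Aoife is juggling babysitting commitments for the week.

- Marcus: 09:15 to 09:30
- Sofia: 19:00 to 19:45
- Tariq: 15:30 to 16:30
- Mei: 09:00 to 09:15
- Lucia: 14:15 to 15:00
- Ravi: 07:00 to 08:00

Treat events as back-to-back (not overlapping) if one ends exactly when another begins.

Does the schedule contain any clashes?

No

Two intervals overlap when each starts before the other ends.
Sorted by start: Ravi, Mei, Marcus, Lucia, Tariq, Sofia.
Mei starts after Ravi ends; Ravi is clear from here.
Marcus starts exactly when Mei ends (back-to-back, no overlap); Mei is clear from here.
Lucia starts after Marcus ends; Marcus is clear from here.
Tariq starts after Lucia ends; Lucia is clear from here.
Sofia starts after Tariq ends.
Every pair is clear; the schedule has no overlaps.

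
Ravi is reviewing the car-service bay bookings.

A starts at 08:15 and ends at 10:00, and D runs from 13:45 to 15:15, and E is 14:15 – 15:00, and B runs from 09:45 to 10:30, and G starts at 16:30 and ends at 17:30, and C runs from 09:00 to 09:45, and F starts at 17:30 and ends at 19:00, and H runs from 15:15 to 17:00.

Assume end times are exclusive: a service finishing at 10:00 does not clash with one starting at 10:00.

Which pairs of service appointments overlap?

Sorted by start: A, C, B, D, E, H, G, F.
C starts before A ends → A and C overlap.
B starts before A ends → A and B overlap.
D starts after A ends — done with A.
B starts exactly when C ends (back-to-back, no overlap) — done with C.
D starts after B ends — done with B.
E starts before D ends → D and E overlap.
H starts exactly when D ends (back-to-back, no overlap) — done with D.
H starts after E ends — done with E.
G starts before H ends → H and G overlap.
F starts after H ends.
F starts exactly when G ends (back-to-back, no overlap).

A & B, A & C, D & E, G & H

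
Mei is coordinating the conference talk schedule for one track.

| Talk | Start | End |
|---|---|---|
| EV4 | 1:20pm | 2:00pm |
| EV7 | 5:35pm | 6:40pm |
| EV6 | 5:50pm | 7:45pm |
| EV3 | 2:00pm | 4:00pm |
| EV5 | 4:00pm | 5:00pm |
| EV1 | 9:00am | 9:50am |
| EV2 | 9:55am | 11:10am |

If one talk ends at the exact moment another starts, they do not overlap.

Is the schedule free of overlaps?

No

Sorted by start: EV1, EV2, EV4, EV3, EV5, EV7, EV6.
EV2 starts after EV1 ends, so nothing later overlaps EV1 either.
EV4 starts after EV2 ends, so nothing later overlaps EV2 either.
EV3 starts exactly when EV4 ends (back-to-back, no overlap), so nothing later overlaps EV4 either.
EV5 starts exactly when EV3 ends (back-to-back, no overlap), so nothing later overlaps EV3 either.
EV7 starts after EV5 ends, so nothing later overlaps EV5 either.
EV6 starts before EV7 ends → EV7 and EV6 overlap.
That's a conflict, so the schedule is not conflict-free.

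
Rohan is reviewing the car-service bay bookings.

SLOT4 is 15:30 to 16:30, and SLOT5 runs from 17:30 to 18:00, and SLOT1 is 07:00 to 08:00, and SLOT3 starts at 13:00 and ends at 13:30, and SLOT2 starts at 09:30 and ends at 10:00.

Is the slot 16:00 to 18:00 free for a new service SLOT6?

No — it overlaps SLOT4, SLOT5

SLOT1: ends 08:00 at or before SLOT6 starts 16:00 → clear.
SLOT2: ends 10:00 at or before SLOT6 starts 16:00 → clear.
SLOT3: ends 13:30 at or before SLOT6 starts 16:00 → clear.
SLOT4: starts 15:30 before SLOT6 ends 18:00, and ends 16:30 after SLOT6 starts 16:00 → overlap.
SLOT5: starts 17:30 before SLOT6 ends 18:00, and ends 18:00 after SLOT6 starts 16:00 → overlap.
SLOT6 overlaps SLOT4, SLOT5.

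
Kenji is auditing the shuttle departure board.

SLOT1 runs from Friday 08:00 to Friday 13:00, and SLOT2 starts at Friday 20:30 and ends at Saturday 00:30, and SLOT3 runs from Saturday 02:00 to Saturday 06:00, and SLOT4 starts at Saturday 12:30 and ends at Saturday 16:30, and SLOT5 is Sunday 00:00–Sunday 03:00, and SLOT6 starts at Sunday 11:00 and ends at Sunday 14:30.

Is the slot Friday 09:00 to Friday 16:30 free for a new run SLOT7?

No — it overlaps SLOT1

SLOT1: starts Friday 08:00 before SLOT7 ends Friday 16:30, and ends Friday 13:00 after SLOT7 starts Friday 09:00 → overlap.
SLOT2: starts Friday 20:30 at or after SLOT7 ends Friday 16:30 → clear.
SLOT3: starts Saturday 02:00 at or after SLOT7 ends Friday 16:30 → clear.
SLOT4: starts Saturday 12:30 at or after SLOT7 ends Friday 16:30 → clear.
SLOT5: starts Sunday 00:00 at or after SLOT7 ends Friday 16:30 → clear.
SLOT6: starts Sunday 11:00 at or after SLOT7 ends Friday 16:30 → clear.
SLOT7 overlaps SLOT1.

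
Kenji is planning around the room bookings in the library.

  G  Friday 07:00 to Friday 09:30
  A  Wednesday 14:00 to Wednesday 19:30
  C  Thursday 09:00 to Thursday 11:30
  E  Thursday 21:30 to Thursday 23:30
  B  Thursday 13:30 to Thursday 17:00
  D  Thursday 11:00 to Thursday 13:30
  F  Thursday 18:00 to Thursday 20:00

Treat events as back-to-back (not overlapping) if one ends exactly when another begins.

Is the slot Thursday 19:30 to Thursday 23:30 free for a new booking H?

A: ends Wednesday 19:30 at or before H starts Thursday 19:30 → clear.
C: ends Thursday 11:30 at or before H starts Thursday 19:30 → clear.
D: ends Thursday 13:30 at or before H starts Thursday 19:30 → clear.
B: ends Thursday 17:00 at or before H starts Thursday 19:30 → clear.
F: starts Thursday 18:00 before H ends Thursday 23:30, and ends Thursday 20:00 after H starts Thursday 19:30 → overlap.
E: starts Thursday 21:30 before H ends Thursday 23:30, and ends Thursday 23:30 after H starts Thursday 19:30 → overlap.
G: starts Friday 07:00 at or after H ends Thursday 23:30 → clear.
H overlaps E, F.

No — it overlaps E, F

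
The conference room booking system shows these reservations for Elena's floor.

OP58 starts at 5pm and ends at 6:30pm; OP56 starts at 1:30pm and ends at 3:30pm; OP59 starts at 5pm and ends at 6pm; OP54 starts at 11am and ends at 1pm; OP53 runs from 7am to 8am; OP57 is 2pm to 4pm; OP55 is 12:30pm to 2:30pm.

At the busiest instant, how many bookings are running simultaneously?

3

Walk through starts and ends in time order (an end at T is processed before a start at T):
7am start OP53 → 1
8am end OP53 → 0
11am start OP54 → 1
12:30pm start OP55 → 2
1pm end OP54 → 1
1:30pm start OP56 → 2
2pm start OP57 → 3
2:30pm end OP55 → 2
3:30pm end OP56 → 1
4pm end OP57 → 0
5pm start OP58 → 1
5pm start OP59 → 2
6pm end OP59 → 1
6:30pm end OP58 → 0
Peak is 3, at 2pm (OP55, OP56, OP57).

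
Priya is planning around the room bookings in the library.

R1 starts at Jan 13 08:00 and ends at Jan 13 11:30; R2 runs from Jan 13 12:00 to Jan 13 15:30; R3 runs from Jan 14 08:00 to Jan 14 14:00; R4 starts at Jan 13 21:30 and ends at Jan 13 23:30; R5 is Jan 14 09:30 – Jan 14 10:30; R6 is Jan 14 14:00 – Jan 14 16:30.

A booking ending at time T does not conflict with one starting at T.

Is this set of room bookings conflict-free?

No

Sorted by start: R1, R2, R4, R3, R5, R6.
R2 starts after R1 ends, so R1 has no further overlaps.
R4 starts after R2 ends, so R2 has no further overlaps.
R3 starts after R4 ends, so R4 has no further overlaps.
R5 starts before R3 ends → R3 and R5 overlap.
That's a conflict, so the schedule is not conflict-free.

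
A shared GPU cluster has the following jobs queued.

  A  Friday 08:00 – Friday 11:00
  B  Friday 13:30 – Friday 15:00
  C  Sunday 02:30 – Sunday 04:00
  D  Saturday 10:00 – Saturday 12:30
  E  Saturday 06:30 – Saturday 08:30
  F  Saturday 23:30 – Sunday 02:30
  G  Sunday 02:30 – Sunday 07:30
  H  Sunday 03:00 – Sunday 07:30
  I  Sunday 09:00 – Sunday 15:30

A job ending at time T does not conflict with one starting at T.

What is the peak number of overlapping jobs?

Walk through starts and ends in time order (an end at T is processed before a start at T):
Friday 08:00 start A → 1
Friday 11:00 end A → 0
Friday 13:30 start B → 1
Friday 15:00 end B → 0
Saturday 06:30 start E → 1
Saturday 08:30 end E → 0
Saturday 10:00 start D → 1
Saturday 12:30 end D → 0
Saturday 23:30 start F → 1
Sunday 02:30 end F → 0
Sunday 02:30 start C → 1
Sunday 02:30 start G → 2
Sunday 03:00 start H → 3
Sunday 04:00 end C → 2
Sunday 07:30 end G → 1
Sunday 07:30 end H → 0
Sunday 09:00 start I → 1
Sunday 15:30 end I → 0
Peak is 3, at Sunday 03:00 (C, G, H).

3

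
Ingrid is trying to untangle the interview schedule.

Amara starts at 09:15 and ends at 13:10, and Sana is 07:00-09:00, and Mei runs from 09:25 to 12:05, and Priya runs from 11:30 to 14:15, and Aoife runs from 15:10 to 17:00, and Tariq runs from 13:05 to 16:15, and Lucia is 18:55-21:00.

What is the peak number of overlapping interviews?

3

Walk through starts and ends in time order (an end at T is processed before a start at T):
07:00 start Sana → 1
09:00 end Sana → 0
09:15 start Amara → 1
09:25 start Mei → 2
11:30 start Priya → 3
12:05 end Mei → 2
13:05 start Tariq → 3
13:10 end Amara → 2
14:15 end Priya → 1
15:10 start Aoife → 2
16:15 end Tariq → 1
17:00 end Aoife → 0
18:55 start Lucia → 1
21:00 end Lucia → 0
Peak is 3, at 11:30 (Amara, Mei, Priya).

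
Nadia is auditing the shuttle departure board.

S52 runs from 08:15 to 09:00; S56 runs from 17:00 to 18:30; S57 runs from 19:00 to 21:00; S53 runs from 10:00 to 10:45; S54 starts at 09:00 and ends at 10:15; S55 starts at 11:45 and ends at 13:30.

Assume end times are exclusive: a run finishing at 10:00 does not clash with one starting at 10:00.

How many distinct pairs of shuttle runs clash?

1

Sorted by start: S52, S54, S53, S55, S56, S57.
S54 starts exactly when S52 ends (back-to-back, no overlap), so nothing later overlaps S52 either.
S53 starts before S54 ends → S54 and S53 overlap.
S55 starts after S54 ends, so nothing later overlaps S54 either.
S55 starts after S53 ends, so nothing later overlaps S53 either.
S56 starts after S55 ends, so nothing later overlaps S55 either.
S57 starts after S56 ends.
Overlapping pairs: S53 & S54 — 1 in total.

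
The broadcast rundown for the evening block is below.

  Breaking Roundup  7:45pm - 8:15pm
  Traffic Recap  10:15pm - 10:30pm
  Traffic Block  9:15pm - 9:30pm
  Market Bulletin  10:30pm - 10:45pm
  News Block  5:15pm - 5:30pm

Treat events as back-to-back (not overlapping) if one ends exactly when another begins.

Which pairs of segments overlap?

Check each pair: they overlap iff neither finishes before the other starts.
Sorted by start: News Block, Breaking Roundup, Traffic Block, Traffic Recap, Market Bulletin.
Breaking Roundup starts after News Block ends; News Block is clear from here.
Traffic Block starts after Breaking Roundup ends; Breaking Roundup is clear from here.
Traffic Recap starts after Traffic Block ends; Traffic Block is clear from here.
Market Bulletin starts exactly when Traffic Recap ends (back-to-back, no overlap).

none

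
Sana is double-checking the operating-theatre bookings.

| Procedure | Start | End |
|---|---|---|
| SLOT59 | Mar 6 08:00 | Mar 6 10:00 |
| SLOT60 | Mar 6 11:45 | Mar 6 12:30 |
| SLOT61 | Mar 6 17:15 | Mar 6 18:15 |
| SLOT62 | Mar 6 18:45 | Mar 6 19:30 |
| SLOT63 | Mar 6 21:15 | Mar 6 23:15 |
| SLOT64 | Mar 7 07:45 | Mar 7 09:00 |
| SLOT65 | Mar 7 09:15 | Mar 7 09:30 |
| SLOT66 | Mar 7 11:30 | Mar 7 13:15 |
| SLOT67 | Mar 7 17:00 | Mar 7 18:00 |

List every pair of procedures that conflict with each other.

Sorted by start: SLOT59, SLOT60, SLOT61, SLOT62, SLOT63, SLOT64, SLOT65, SLOT66, SLOT67.
SLOT60 starts after SLOT59 ends, so nothing later overlaps SLOT59 either.
SLOT61 starts after SLOT60 ends, so nothing later overlaps SLOT60 either.
SLOT62 starts after SLOT61 ends, so nothing later overlaps SLOT61 either.
SLOT63 starts after SLOT62 ends, so nothing later overlaps SLOT62 either.
SLOT64 starts after SLOT63 ends, so nothing later overlaps SLOT63 either.
SLOT65 starts after SLOT64 ends, so nothing later overlaps SLOT64 either.
SLOT66 starts after SLOT65 ends, so nothing later overlaps SLOT65 either.
SLOT67 starts after SLOT66 ends.

none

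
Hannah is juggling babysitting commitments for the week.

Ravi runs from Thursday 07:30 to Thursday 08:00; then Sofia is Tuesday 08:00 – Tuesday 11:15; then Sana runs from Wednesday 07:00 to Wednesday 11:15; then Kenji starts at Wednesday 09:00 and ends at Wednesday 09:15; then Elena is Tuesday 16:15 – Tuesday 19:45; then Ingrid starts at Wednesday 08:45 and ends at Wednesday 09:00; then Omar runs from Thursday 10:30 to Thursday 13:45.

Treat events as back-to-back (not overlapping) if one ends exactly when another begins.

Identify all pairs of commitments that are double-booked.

Ingrid & Sana, Kenji & Sana

Sorted by start: Sofia, Elena, Sana, Ingrid, Kenji, Ravi, Omar.
Elena starts after Sofia ends, so nothing later overlaps Sofia either.
Sana starts after Elena ends, so nothing later overlaps Elena either.
Ingrid starts before Sana ends → Sana and Ingrid overlap.
Kenji starts before Sana ends → Sana and Kenji overlap.
Ravi starts after Sana ends, so nothing later overlaps Sana either.
Kenji starts exactly when Ingrid ends (back-to-back, no overlap), so nothing later overlaps Ingrid either.
Ravi starts after Kenji ends, so nothing later overlaps Kenji either.
Omar starts after Ravi ends.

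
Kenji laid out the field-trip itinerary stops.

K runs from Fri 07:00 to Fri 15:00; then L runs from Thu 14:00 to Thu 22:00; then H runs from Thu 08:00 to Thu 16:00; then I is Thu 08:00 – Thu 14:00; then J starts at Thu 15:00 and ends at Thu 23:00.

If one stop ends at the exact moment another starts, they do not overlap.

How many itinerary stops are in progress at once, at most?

3

Sort all start/end points and keep a running count:
Thu 08:00 start H → 1
Thu 08:00 start I → 2
Thu 14:00 end I → 1
Thu 14:00 start L → 2
Thu 15:00 start J → 3
Thu 16:00 end H → 2
Thu 22:00 end L → 1
Thu 23:00 end J → 0
Fri 07:00 start K → 1
Fri 15:00 end K → 0
Peak is 3, at Thu 15:00 (H, J, L).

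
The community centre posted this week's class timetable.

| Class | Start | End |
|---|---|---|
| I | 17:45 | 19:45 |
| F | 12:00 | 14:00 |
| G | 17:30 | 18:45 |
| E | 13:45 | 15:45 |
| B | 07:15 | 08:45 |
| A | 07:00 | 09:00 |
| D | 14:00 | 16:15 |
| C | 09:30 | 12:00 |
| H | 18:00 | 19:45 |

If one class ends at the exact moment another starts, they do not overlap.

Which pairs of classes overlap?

A & B, D & E, E & F, G & H, G & I, H & I

Sorted by start: A, B, C, F, E, D, G, I, H.
B starts before A ends → A and B overlap.
C starts after A ends, so A has no further overlaps.
C starts after B ends, so B has no further overlaps.
F starts exactly when C ends (back-to-back, no overlap), so C has no further overlaps.
E starts before F ends → F and E overlap.
D starts exactly when F ends (back-to-back, no overlap), so F has no further overlaps.
D starts before E ends → E and D overlap.
G starts after E ends, so E has no further overlaps.
G starts after D ends, so D has no further overlaps.
I starts before G ends → G and I overlap.
H starts before G ends → G and H overlap.
H starts before I ends → I and H overlap.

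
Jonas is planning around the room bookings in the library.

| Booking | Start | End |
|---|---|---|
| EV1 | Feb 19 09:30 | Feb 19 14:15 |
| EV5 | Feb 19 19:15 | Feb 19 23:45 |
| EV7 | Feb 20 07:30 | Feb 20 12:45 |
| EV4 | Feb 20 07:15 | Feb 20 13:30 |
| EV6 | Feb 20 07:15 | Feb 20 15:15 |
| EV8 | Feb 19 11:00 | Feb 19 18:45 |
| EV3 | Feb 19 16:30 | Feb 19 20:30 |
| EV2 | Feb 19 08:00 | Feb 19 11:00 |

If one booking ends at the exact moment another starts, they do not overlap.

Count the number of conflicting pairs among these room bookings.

7

Check each pair: they overlap iff neither finishes before the other starts.
Sorted by start: EV2, EV1, EV8, EV3, EV5, EV4, EV6, EV7.
EV1 starts before EV2 ends → EV2 and EV1 overlap.
EV8 starts exactly when EV2 ends (back-to-back, no overlap); EV2 is clear from here.
EV8 starts before EV1 ends → EV1 and EV8 overlap.
EV3 starts after EV1 ends; EV1 is clear from here.
EV3 starts before EV8 ends → EV8 and EV3 overlap.
EV5 starts after EV8 ends; EV8 is clear from here.
EV5 starts before EV3 ends → EV3 and EV5 overlap.
EV4 starts after EV3 ends; EV3 is clear from here.
EV4 starts after EV5 ends; EV5 is clear from here.
EV6 starts before EV4 ends → EV4 and EV6 overlap.
EV7 starts before EV4 ends → EV4 and EV7 overlap.
EV7 starts before EV6 ends → EV6 and EV7 overlap.
Overlapping pairs: EV1 & EV2, EV1 & EV8, EV3 & EV5, EV3 & EV8, EV4 & EV6, EV4 & EV7, EV6 & EV7 — 7 in total.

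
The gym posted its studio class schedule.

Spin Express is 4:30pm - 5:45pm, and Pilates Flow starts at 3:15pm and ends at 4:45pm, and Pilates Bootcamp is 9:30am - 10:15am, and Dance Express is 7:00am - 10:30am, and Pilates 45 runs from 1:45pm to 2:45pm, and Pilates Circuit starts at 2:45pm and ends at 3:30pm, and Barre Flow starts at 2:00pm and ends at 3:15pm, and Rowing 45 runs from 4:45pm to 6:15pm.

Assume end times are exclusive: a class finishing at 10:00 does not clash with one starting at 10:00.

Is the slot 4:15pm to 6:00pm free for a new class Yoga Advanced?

Dance Express: ends 10:30am at or before Yoga Advanced starts 4:15pm → clear.
Pilates Bootcamp: ends 10:15am at or before Yoga Advanced starts 4:15pm → clear.
Pilates 45: ends 2:45pm at or before Yoga Advanced starts 4:15pm → clear.
Barre Flow: ends 3:15pm at or before Yoga Advanced starts 4:15pm → clear.
Pilates Circuit: ends 3:30pm at or before Yoga Advanced starts 4:15pm → clear.
Pilates Flow: starts 3:15pm before Yoga Advanced ends 6:00pm, and ends 4:45pm after Yoga Advanced starts 4:15pm → overlap.
Spin Express: starts 4:30pm before Yoga Advanced ends 6:00pm, and ends 5:45pm after Yoga Advanced starts 4:15pm → overlap.
Rowing 45: starts 4:45pm before Yoga Advanced ends 6:00pm, and ends 6:15pm after Yoga Advanced starts 4:15pm → overlap.
Yoga Advanced overlaps Spin Express, Pilates Flow, Rowing 45.

No — it overlaps Pilates Flow, Rowing 45, Spin Express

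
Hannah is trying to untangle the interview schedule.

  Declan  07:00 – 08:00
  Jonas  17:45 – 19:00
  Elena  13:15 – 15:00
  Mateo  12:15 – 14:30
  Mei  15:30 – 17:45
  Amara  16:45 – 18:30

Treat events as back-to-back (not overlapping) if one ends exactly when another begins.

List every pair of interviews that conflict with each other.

Amara & Jonas, Amara & Mei, Elena & Mateo

Two intervals overlap when each starts before the other ends.
Sorted by start: Declan, Mateo, Elena, Mei, Amara, Jonas.
Mateo starts after Declan ends, so Declan has no further overlaps.
Elena starts before Mateo ends → Mateo and Elena overlap.
Mei starts after Mateo ends, so Mateo has no further overlaps.
Mei starts after Elena ends, so Elena has no further overlaps.
Amara starts before Mei ends → Mei and Amara overlap.
Jonas starts exactly when Mei ends (back-to-back, no overlap).
Jonas starts before Amara ends → Amara and Jonas overlap.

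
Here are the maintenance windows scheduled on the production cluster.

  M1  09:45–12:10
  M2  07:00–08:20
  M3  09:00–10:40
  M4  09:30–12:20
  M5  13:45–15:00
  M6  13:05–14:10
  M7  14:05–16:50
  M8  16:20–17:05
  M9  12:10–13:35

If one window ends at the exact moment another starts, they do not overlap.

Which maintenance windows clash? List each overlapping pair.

M1 & M3, M1 & M4, M3 & M4, M4 & M9, M5 & M6, M5 & M7, M6 & M7, M6 & M9, M7 & M8

Check each pair: they overlap iff neither finishes before the other starts.
Sorted by start: M2, M3, M4, M1, M9, M6, M5, M7, M8.
M3 starts after M2 ends; M2 is clear from here.
M4 starts before M3 ends → M3 and M4 overlap.
M1 starts before M3 ends → M3 and M1 overlap.
M9 starts after M3 ends; M3 is clear from here.
M1 starts before M4 ends → M4 and M1 overlap.
M9 starts before M4 ends → M4 and M9 overlap.
M6 starts after M4 ends; M4 is clear from here.
M9 starts exactly when M1 ends (back-to-back, no overlap); M1 is clear from here.
M6 starts before M9 ends → M9 and M6 overlap.
M5 starts after M9 ends; M9 is clear from here.
M5 starts before M6 ends → M6 and M5 overlap.
M7 starts before M6 ends → M6 and M7 overlap.
M8 starts after M6 ends.
M7 starts before M5 ends → M5 and M7 overlap.
M8 starts after M5 ends.
M8 starts before M7 ends → M7 and M8 overlap.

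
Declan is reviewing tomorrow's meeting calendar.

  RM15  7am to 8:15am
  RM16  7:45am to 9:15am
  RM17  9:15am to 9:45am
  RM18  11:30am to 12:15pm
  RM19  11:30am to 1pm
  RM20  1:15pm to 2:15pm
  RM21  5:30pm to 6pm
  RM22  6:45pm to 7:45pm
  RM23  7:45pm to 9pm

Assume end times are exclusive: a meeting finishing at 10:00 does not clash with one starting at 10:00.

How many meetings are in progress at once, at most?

Walk through starts and ends in time order (an end at T is processed before a start at T):
7am start RM15 → 1
7:45am start RM16 → 2
8:15am end RM15 → 1
9:15am end RM16 → 0
9:15am start RM17 → 1
9:45am end RM17 → 0
11:30am start RM18 → 1
11:30am start RM19 → 2
12:15pm end RM18 → 1
1pm end RM19 → 0
1:15pm start RM20 → 1
2:15pm end RM20 → 0
5:30pm start RM21 → 1
6pm end RM21 → 0
6:45pm start RM22 → 1
7:45pm end RM22 → 0
7:45pm start RM23 → 1
9pm end RM23 → 0
Peak is 2, at 7:45am (RM15, RM16).

2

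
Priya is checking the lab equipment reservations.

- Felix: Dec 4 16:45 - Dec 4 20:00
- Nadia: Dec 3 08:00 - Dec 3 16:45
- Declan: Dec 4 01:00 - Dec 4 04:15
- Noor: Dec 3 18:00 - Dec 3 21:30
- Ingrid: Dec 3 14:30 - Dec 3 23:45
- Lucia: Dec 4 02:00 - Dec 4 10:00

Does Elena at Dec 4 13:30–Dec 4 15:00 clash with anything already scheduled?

No — it doesn't clash with anything

Nadia: ends Dec 3 16:45 at or before Elena starts Dec 4 13:30 → clear.
Ingrid: ends Dec 3 23:45 at or before Elena starts Dec 4 13:30 → clear.
Noor: ends Dec 3 21:30 at or before Elena starts Dec 4 13:30 → clear.
Declan: ends Dec 4 04:15 at or before Elena starts Dec 4 13:30 → clear.
Lucia: ends Dec 4 10:00 at or before Elena starts Dec 4 13:30 → clear.
Felix: starts Dec 4 16:45 at or after Elena ends Dec 4 15:00 → clear.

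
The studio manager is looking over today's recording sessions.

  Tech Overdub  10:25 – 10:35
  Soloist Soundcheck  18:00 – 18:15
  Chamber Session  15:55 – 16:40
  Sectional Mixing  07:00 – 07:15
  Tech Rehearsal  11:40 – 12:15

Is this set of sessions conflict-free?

Yes

Sorted by start: Sectional Mixing, Tech Overdub, Tech Rehearsal, Chamber Session, Soloist Soundcheck.
Tech Overdub starts after Sectional Mixing ends, so nothing later overlaps Sectional Mixing either.
Tech Rehearsal starts after Tech Overdub ends, so nothing later overlaps Tech Overdub either.
Chamber Session starts after Tech Rehearsal ends, so nothing later overlaps Tech Rehearsal either.
Soloist Soundcheck starts after Chamber Session ends.
Every pair is clear; the schedule has no overlaps.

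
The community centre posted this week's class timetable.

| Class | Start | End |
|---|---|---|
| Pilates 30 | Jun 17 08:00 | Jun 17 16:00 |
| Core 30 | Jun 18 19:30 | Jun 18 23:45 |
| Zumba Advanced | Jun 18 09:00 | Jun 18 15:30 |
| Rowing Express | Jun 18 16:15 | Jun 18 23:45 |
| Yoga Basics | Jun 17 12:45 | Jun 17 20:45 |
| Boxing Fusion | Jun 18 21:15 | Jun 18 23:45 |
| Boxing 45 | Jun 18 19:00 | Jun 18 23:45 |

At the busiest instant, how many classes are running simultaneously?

Walk through starts and ends in time order (an end at T is processed before a start at T):
Jun 17 08:00 start Pilates 30 → 1
Jun 17 12:45 start Yoga Basics → 2
Jun 17 16:00 end Pilates 30 → 1
Jun 17 20:45 end Yoga Basics → 0
Jun 18 09:00 start Zumba Advanced → 1
Jun 18 15:30 end Zumba Advanced → 0
Jun 18 16:15 start Rowing Express → 1
Jun 18 19:00 start Boxing 45 → 2
Jun 18 19:30 start Core 30 → 3
Jun 18 21:15 start Boxing Fusion → 4
Jun 18 23:45 end Boxing 45 → 3
Jun 18 23:45 end Boxing Fusion → 2
Jun 18 23:45 end Core 30 → 1
Jun 18 23:45 end Rowing Express → 0
Peak is 4, at Jun 18 21:15 (Boxing 45, Boxing Fusion, Core 30, Rowing Express).

4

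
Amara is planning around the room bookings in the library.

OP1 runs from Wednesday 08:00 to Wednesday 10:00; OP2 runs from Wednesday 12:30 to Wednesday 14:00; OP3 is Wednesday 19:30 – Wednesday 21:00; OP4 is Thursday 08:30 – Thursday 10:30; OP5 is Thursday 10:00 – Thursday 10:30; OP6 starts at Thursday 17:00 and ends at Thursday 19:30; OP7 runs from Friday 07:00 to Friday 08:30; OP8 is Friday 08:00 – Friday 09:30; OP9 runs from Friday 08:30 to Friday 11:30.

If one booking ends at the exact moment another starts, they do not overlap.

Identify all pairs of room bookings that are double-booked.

Sorted by start: OP1, OP2, OP3, OP4, OP5, OP6, OP7, OP8, OP9.
OP2 starts after OP1 ends — done with OP1.
OP3 starts after OP2 ends — done with OP2.
OP4 starts after OP3 ends — done with OP3.
OP5 starts before OP4 ends → OP4 and OP5 overlap.
OP6 starts after OP4 ends — done with OP4.
OP6 starts after OP5 ends — done with OP5.
OP7 starts after OP6 ends — done with OP6.
OP8 starts before OP7 ends → OP7 and OP8 overlap.
OP9 starts exactly when OP7 ends (back-to-back, no overlap).
OP9 starts before OP8 ends → OP8 and OP9 overlap.

OP4 & OP5, OP7 & OP8, OP8 & OP9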